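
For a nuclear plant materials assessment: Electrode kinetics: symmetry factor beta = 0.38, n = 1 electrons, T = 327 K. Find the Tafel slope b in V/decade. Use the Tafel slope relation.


Apply the Tafel slope relation: b = 2.303*R*T/(beta*n*F)
Numerator: 2.303 * 8.314 * 327 = 6261.12
Denominator: 0.38 * 1 * 96485 = 36664.3
b = 6261.12 / 36664.3 = 0.1708 V/decade

0.1708 V/decade


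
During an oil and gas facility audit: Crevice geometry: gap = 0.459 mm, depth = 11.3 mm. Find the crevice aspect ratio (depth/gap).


Aspect ratio = depth / gap
Ratio = 11.3 / 0.459 = 24.6

24.6


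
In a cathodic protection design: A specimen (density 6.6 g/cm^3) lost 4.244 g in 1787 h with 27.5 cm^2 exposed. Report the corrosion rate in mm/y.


Apply the mm/y weight-loss relation: CR = 87600 * W / (D * A * T)
Numerator: 87600 * 4.244 = 371774.4
Denominator: 6.6 * 27.5 * 1787 = 324340.5
CR = 371774.4 / 324340.5 = 1.14625 mm/y

1.14625 mm/y


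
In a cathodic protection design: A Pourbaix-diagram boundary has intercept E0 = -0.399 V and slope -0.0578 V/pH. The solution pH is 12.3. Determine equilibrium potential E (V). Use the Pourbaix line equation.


Apply the Pourbaix line equation: E = E0 + slope*pH
E = -0.399 + (-0.0578)*12.3 = -0.399 + (-0.71094) = -1.10994 V
Rounded to 4 decimal places: E = -1.1099 V

-1.1099 V


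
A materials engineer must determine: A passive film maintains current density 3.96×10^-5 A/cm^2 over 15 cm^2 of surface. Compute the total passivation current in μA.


I = i_pass * A, then convert A → μA (×10^6)
I = 3.96×10^-5 * 15 * 10^6 = 594.0 μA

594.0 μA


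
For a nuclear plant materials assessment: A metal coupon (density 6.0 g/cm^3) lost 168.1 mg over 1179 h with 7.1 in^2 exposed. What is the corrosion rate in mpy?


Apply the mpy weight-loss relation: CR = 534 * W / (D * A * T)
Numerator: 534 * 168.1 = 89765.4
Denominator: 6.0 * 7.1 * 1179 = 50225.4
CR = 89765.4 / 50225.4 = 1.78725 mpy

1.78725 mpy


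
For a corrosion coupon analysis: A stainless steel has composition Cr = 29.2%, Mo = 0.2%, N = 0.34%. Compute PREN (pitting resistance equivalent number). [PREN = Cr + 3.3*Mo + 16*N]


Apply the PREN formula: PREN = Cr + 3.3*Mo + 16*N
PREN = 29.2 + 3.3*0.2 + 16*0.34
PREN = 29.2 + 0.66 + 5.44 = 35.3

35.3


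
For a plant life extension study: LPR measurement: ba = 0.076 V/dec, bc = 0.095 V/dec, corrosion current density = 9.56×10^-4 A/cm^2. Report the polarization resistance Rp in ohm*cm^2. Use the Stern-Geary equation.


Apply the Stern-Geary equation: Rp = ba*bc / (2.303*icorr*(ba+bc))
ba*bc = 0.076*0.095 = 0.00722
ba+bc = 0.171; 2.303*icorr*(ba+bc) = 2.303*9.56×10^-4*0.171 = 3.7648523×10^-4
Rp = 0.00722 / 3.7648523×10^-4 = 19.2 ohm*cm^2

19.2 ohm*cm^2


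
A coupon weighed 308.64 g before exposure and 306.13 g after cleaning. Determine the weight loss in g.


Weight loss = initial − final
WL = 308.64 − 306.13 = 2.51 g

2.51 g


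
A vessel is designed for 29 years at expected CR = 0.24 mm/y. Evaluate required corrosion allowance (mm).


Corrosion allowance = CR × design life
CA = 0.24 * 29 = 6.96 mm

6.96 mm


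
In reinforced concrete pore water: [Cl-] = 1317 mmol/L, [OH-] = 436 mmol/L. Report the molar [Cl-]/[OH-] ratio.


Threshold parameter = [Cl-] / [OH-] (molar basis; both in mmol/L, so units cancel)
Ratio = 1317 / 436 = 3.02

3.02


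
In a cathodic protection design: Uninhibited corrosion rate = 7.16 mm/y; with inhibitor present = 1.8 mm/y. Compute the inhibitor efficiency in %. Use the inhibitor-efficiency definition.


Apply the inhibitor-efficiency definition: IE = (CR_blank − CR_inh)/CR_blank × 100
IE = (7.16 − 1.8) / 7.16 × 100
IE = 5.36 / 7.16 × 100 = 74.9 %

74.9 %


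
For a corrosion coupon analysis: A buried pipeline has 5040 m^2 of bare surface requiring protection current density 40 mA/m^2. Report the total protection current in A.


I = area * current density, then convert mA → A (÷1000)
I = 5040 * 40 / 1000 = 201.6 A

201.6 A


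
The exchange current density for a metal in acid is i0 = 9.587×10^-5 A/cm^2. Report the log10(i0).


i0 = 9.587×10^-5 A/cm^2
log10(i0) = -4.018

-4.018


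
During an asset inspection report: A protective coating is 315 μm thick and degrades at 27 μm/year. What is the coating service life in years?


Service life = thickness / degradation rate
Life = 315 / 27 = 11.7 years

11.7 years


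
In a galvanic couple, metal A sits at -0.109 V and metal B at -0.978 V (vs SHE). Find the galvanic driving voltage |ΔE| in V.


Driving voltage is the absolute potential difference.
|ΔE| = |-0.109 − (-0.978)| = 0.869 V

0.869 V


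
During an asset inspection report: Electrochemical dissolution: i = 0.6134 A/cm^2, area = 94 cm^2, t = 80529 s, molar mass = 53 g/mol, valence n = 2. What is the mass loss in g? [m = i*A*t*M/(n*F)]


Apply Faraday's law: m = i*A*t*M / (n*F)
Total charge passed Q = i*A*t = 0.6134*94*80529 = 4643269.9284 C
m = Q*M/(n*F) = 4643269.9284*53/(2*96485) = 1275.293 g

1275.293 g


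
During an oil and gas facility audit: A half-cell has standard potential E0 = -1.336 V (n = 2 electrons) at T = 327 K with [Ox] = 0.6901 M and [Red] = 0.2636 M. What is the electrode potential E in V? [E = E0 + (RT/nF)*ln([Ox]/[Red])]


Apply the Nernst equation: E = E0 + (RT/nF)*ln([Ox]/[Red])
Step 1: RT/nF = 8.314*327/(2*96485) = 0.0140886 V
Step 2: [Ox]/[Red] = 0.6901/0.2636 = 2.617982
Step 3: ln(2.617982) = 0.962404
Step 4: correction = 0.0140886 * 0.962404 = 0.0136 V
E = -1.336 + 0.0136 = -1.3224 V

-1.3224 V


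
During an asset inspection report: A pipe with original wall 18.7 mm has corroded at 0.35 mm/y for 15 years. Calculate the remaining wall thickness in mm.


Remaining wall = original − CR × time
t = 18.7 − 0.35*15 = 18.7 − 5.25 = 13.45 mm

13.45 mm


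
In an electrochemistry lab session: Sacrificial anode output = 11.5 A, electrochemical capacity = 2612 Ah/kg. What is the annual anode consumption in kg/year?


Annual consumption = current * hours per year / capacity
Rate = 11.5 * 8760 / 2612 = 38.6 kg/year

38.6 kg/year


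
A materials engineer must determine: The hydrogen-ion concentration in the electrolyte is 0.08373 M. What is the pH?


pH = −log10[H+]
pH = −log10(0.08373) = 1.08

1.08


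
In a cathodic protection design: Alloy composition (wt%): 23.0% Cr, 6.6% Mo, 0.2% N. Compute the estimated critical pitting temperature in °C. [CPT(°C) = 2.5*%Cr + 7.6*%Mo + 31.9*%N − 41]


Apply the ASTM G48 empirical CPT estimate: CPT(°C) = 2.5*%Cr + 7.6*%Mo + 31.9*%N − 41
2.5*23.0 = 57.5; 7.6*6.6 = 50.16; 31.9*0.2 = 6.38
CPT = 57.5 + 50.16 + 6.38 − 41 = 73.04 °C
Rounded to 0.1 °C: CPT ≈ 73.0 °C

73.0 °C


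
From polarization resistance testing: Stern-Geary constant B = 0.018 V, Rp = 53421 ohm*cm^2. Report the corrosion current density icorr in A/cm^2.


Apply the Stern-Geary relation: icorr = B / Rp
icorr = 0.018 / 53421 = 3.369×10^-7 A/cm^2

3.369×10^-7 A/cm^2


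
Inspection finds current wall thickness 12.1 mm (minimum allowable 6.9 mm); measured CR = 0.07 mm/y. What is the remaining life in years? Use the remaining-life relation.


Apply the remaining-life relation: RL = (t_current − t_min) / CR
RL = (12.1 − 6.9) / 0.07 = 5.2 / 0.07 = 74.3 years

74.3 years


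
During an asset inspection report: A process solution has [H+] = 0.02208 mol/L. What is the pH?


pH = −log10[H+]
pH = −log10(0.02208) = 1.66

1.66


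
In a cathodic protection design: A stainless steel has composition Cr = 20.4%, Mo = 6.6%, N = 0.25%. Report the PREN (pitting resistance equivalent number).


Apply the PREN formula: PREN = Cr + 3.3*Mo + 16*N
PREN = 20.4 + 3.3*6.6 + 16*0.25
PREN = 20.4 + 21.78 + 4.0 = 46.18

46.18


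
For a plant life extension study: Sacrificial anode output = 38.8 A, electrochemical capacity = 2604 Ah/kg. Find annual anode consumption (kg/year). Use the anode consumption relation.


Annual consumption = current * hours per year / capacity
Rate = 38.8 * 8760 / 2604 = 130.5 kg/year

130.5 kg/year


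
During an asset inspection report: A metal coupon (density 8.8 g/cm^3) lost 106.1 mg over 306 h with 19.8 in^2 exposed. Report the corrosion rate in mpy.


Apply the mpy weight-loss relation: CR = 534 * W / (D * A * T)
Numerator: 534 * 106.1 = 56657.4
Denominator: 8.8 * 19.8 * 306 = 53317.44
CR = 56657.4 / 53317.44 = 1.06264 mpy

1.06264 mpy


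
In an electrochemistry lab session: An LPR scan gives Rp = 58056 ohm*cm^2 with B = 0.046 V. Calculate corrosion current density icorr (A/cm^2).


Apply the Stern-Geary relation: icorr = B / Rp
icorr = 0.046 / 58056 = 7.923×10^-7 A/cm^2

7.923×10^-7 A/cm^2


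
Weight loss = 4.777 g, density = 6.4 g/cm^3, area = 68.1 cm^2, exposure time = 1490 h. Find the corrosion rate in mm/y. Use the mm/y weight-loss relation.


Apply the mm/y weight-loss relation: CR = 87600 * W / (D * A * T)
Numerator: 87600 * 4.777 = 418465.2
Denominator: 6.4 * 68.1 * 1490 = 649401.6
CR = 418465.2 / 649401.6 = 0.64439 mm/y

0.64439 mm/y


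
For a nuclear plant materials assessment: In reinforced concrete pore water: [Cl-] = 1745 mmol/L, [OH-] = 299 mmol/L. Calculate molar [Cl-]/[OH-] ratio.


Threshold parameter = [Cl-] / [OH-] (molar basis; both in mmol/L, so units cancel)
Ratio = 1745 / 299 = 5.84

5.84


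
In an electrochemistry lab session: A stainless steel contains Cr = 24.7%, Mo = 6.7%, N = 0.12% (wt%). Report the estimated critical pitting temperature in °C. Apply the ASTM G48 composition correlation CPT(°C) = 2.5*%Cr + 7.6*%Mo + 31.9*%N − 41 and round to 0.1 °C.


Apply the ASTM G48 empirical CPT estimate: CPT(°C) = 2.5*%Cr + 7.6*%Mo + 31.9*%N − 41
2.5*24.7 = 61.75; 7.6*6.7 = 50.92; 31.9*0.12 = 3.828
CPT = 61.75 + 50.92 + 3.828 − 41 = 75.498 °C
Rounded to 0.1 °C: CPT ≈ 75.5 °C

75.5 °C


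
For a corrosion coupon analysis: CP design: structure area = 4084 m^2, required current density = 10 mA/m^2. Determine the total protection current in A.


I = area * current density, then convert mA → A (÷1000)
I = 4084 * 10 / 1000 = 40.84 A

40.84 A


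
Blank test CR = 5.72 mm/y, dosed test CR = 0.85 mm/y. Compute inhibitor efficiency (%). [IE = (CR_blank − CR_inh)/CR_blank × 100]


Apply the inhibitor-efficiency definition: IE = (CR_blank − CR_inh)/CR_blank × 100
IE = (5.72 − 0.85) / 5.72 × 100
IE = 4.87 / 5.72 × 100 = 85.1 %

85.1 %


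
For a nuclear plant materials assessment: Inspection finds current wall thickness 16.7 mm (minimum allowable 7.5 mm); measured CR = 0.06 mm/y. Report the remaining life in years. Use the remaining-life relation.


Apply the remaining-life relation: RL = (t_current − t_min) / CR
RL = (16.7 − 7.5) / 0.06 = 9.2 / 0.06 = 153.3 years

153.3 years


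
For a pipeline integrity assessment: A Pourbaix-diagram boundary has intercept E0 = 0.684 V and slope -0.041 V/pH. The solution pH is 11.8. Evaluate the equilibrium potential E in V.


Apply the Pourbaix line equation: E = E0 + slope*pH
E = 0.684 + (-0.041)*11.8 = 0.684 + (-0.4838) = 0.2002 V
Rounded to 4 decimal places: E = 0.2002 V

0.2002 V


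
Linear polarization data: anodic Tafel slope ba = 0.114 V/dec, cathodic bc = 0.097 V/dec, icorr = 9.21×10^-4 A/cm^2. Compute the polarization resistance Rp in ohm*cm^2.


Apply the Stern-Geary equation: Rp = ba*bc / (2.303*icorr*(ba+bc))
ba*bc = 0.114*0.097 = 0.011058
ba+bc = 0.211; 2.303*icorr*(ba+bc) = 2.303*9.21×10^-4*0.211 = 4.4754429×10^-4
Rp = 0.011058 / 4.4754429×10^-4 = 24.7 ohm*cm^2

24.7 ohm*cm^2


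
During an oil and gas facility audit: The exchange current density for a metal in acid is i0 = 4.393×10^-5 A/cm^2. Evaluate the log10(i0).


i0 = 4.393×10^-5 A/cm^2
log10(i0) = -4.357

-4.357


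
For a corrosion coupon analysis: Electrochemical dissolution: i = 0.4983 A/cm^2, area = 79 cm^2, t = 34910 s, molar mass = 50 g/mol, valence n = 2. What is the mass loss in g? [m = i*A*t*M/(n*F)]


Apply Faraday's law: m = i*A*t*M / (n*F)
Total charge passed Q = i*A*t = 0.4983*79*34910 = 1374256.587 C
m = Q*M/(n*F) = 1374256.587*50/(2*96485) = 356.0804 g

356.0804 g


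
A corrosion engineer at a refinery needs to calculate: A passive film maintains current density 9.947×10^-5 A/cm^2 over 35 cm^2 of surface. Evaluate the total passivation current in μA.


I = i_pass * A, then convert A → μA (×10^6)
I = 9.947×10^-5 * 35 * 10^6 = 3481.45 μA

3481.45 μA


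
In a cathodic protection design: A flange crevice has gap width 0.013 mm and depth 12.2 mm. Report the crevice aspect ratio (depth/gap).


Aspect ratio = depth / gap
Ratio = 12.2 / 0.013 = 938.5

938.5


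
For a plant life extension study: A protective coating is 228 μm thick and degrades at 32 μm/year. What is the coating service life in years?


Service life = thickness / degradation rate
Life = 228 / 32 = 7.1 years

7.1 years


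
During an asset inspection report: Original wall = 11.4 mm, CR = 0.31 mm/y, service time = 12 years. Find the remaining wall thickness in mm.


Remaining wall = original − CR × time
t = 11.4 − 0.31*12 = 11.4 − 3.72 = 7.68 mm

7.68 mm


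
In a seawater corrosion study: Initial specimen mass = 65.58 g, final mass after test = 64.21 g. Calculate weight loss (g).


Weight loss = initial − final
WL = 65.58 − 64.21 = 1.37 g

1.37 g


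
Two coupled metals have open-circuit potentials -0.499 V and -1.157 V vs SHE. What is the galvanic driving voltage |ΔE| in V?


Driving voltage is the absolute potential difference.
|ΔE| = |-0.499 − (-1.157)| = 0.658 V

0.658 V


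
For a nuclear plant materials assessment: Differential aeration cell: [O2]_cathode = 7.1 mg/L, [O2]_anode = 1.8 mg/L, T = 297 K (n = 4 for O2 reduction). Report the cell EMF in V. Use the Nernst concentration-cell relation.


Apply the Nernst concentration-cell relation: E = (RT/nF)*ln(C_cathode/C_anode)
RT/nF = 8.314*297/(4*96485) = 0.00639804 V
ln(7.1/1.8) = 1.37231
E = 0.00639804 * 1.37231 = 0.00878 V

0.00878 V


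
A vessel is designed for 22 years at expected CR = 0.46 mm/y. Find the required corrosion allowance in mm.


Corrosion allowance = CR × design life
CA = 0.46 * 22 = 10.12 mm

10.12 mm


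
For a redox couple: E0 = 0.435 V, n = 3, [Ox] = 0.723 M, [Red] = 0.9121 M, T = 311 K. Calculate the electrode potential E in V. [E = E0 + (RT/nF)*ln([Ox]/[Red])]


Apply the Nernst equation: E = E0 + (RT/nF)*ln([Ox]/[Red])
Step 1: RT/nF = 8.314*311/(3*96485) = 0.00893284 V
Step 2: [Ox]/[Red] = 0.723/0.9121 = 0.792676
Step 3: ln(0.792676) = -0.232341
Step 4: correction = 0.00893284 * -0.232341 = -0.0021 V
E = 0.435 + -0.0021 = 0.4329 V

0.4329 V


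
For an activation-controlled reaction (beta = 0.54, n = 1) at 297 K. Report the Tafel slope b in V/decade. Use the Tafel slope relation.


Apply the Tafel slope relation: b = 2.303*R*T/(beta*n*F)
Numerator: 2.303 * 8.314 * 297 = 5686.7
Denominator: 0.54 * 1 * 96485 = 52101.9
b = 5686.7 / 52101.9 = 0.1091 V/decade

0.1091 V/decade


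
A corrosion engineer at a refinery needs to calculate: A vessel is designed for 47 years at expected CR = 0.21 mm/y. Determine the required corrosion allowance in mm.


Corrosion allowance = CR × design life
CA = 0.21 * 47 = 9.87 mm

9.87 mm


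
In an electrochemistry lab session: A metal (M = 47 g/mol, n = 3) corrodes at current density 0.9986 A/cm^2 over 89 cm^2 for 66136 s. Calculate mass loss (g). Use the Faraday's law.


Apply Faraday's law: m = i*A*t*M / (n*F)
Total charge passed Q = i*A*t = 0.9986*89*66136 = 5877863.4544 C
m = Q*M/(n*F) = 5877863.4544*47/(3*96485) = 954.4129 g

954.4129 g


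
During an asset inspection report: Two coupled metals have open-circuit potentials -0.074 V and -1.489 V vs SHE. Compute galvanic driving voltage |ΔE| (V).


Driving voltage is the absolute potential difference.
|ΔE| = |-0.074 − (-1.489)| = 1.415 V

1.415 V


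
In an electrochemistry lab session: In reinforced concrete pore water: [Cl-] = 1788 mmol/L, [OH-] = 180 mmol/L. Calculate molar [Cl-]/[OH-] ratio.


Threshold parameter = [Cl-] / [OH-] (molar basis; both in mmol/L, so units cancel)
Ratio = 1788 / 180 = 9.93

9.93


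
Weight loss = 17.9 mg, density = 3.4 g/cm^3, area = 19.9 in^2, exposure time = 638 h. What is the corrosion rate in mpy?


Apply the mpy weight-loss relation: CR = 534 * W / (D * A * T)
Numerator: 534 * 17.9 = 9558.6
Denominator: 3.4 * 19.9 * 638 = 43167.08
CR = 9558.6 / 43167.08 = 0.22143 mpy

0.22143 mpy


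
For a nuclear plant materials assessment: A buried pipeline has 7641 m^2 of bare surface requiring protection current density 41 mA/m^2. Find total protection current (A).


I = area * current density, then convert mA → A (÷1000)
I = 7641 * 41 / 1000 = 313.28 A

313.28 A


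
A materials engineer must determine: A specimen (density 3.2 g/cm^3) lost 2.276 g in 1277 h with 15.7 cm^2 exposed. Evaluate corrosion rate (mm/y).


Apply the mm/y weight-loss relation: CR = 87600 * W / (D * A * T)
Numerator: 87600 * 2.276 = 199377.6
Denominator: 3.2 * 15.7 * 1277 = 64156.48
CR = 199377.6 / 64156.48 = 3.1077 mm/y

3.1077 mm/y


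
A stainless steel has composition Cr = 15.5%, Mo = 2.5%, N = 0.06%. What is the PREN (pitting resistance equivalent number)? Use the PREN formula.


Apply the PREN formula: PREN = Cr + 3.3*Mo + 16*N
PREN = 15.5 + 3.3*2.5 + 16*0.06
PREN = 15.5 + 8.25 + 0.96 = 24.71

24.71


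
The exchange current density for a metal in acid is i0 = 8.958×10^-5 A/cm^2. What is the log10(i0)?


i0 = 8.958×10^-5 A/cm^2
log10(i0) = -4.048

-4.048


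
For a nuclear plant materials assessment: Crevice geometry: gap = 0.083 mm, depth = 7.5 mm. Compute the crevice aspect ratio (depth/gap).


Aspect ratio = depth / gap
Ratio = 7.5 / 0.083 = 90.4

90.4


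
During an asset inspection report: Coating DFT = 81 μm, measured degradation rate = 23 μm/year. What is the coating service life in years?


Service life = thickness / degradation rate
Life = 81 / 23 = 3.5 years

3.5 years


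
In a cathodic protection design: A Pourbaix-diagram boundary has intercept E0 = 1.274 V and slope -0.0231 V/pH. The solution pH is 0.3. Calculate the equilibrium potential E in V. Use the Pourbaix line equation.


Apply the Pourbaix line equation: E = E0 + slope*pH
E = 1.274 + (-0.0231)*0.3 = 1.274 + (-0.00693) = 1.26707 V
Rounded to 3 decimal places: E = 1.267 V

1.267 V


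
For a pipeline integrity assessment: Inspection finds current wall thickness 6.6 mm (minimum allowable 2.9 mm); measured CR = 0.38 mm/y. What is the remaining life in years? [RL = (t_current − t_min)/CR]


Apply the remaining-life relation: RL = (t_current − t_min) / CR
RL = (6.6 − 2.9) / 0.38 = 3.7 / 0.38 = 9.7 years

9.7 years


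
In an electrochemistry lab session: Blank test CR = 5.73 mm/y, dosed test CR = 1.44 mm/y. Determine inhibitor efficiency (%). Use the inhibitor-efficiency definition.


Apply the inhibitor-efficiency definition: IE = (CR_blank − CR_inh)/CR_blank × 100
IE = (5.73 − 1.44) / 5.73 × 100
IE = 4.29 / 5.73 × 100 = 74.9 %

74.9 %


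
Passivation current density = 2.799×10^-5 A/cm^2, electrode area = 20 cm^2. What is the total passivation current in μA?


I = i_pass * A, then convert A → μA (×10^6)
I = 2.799×10^-5 * 20 * 10^6 = 559.8 μA

559.8 μA


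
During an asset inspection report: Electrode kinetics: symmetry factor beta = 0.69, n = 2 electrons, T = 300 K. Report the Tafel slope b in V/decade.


Apply the Tafel slope relation: b = 2.303*R*T/(beta*n*F)
Numerator: 2.303 * 8.314 * 300 = 5744.14
Denominator: 0.69 * 2 * 96485 = 133149.3
b = 5744.14 / 133149.3 = 0.0431 V/decade

0.0431 V/decade


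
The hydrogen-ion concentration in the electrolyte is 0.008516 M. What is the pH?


pH = −log10[H+]
pH = −log10(0.008516) = 2.07

2.07


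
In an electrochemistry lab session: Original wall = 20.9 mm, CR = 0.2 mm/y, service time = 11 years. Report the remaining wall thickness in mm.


Remaining wall = original − CR × time
t = 20.9 − 0.2*11 = 20.9 − 2.2 = 18.7 mm

18.7 mm


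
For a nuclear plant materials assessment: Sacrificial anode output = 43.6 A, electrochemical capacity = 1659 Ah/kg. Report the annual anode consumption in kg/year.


Annual consumption = current * hours per year / capacity
Rate = 43.6 * 8760 / 1659 = 230.2 kg/year

230.2 kg/year


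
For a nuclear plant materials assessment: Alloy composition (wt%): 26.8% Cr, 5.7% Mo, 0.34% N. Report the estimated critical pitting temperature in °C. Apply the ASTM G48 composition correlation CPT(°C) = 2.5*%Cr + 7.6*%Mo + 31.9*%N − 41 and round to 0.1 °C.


Apply the ASTM G48 empirical CPT estimate: CPT(°C) = 2.5*%Cr + 7.6*%Mo + 31.9*%N − 41
2.5*26.8 = 67; 7.6*5.7 = 43.32; 31.9*0.34 = 10.846
CPT = 67 + 43.32 + 10.846 − 41 = 80.166 °C
Rounded to 0.1 °C: CPT ≈ 80.2 °C

80.2 °C


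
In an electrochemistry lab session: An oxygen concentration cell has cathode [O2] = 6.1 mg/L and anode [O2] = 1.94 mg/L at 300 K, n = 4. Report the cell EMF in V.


Apply the Nernst concentration-cell relation: E = (RT/nF)*ln(C_cathode/C_anode)
RT/nF = 8.314*300/(4*96485) = 0.00646266 V
ln(6.1/1.94) = 1.1456
E = 0.00646266 * 1.1456 = 0.0074 V

0.0074 V


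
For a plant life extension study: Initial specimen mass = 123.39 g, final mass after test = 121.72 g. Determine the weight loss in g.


Weight loss = initial − final
WL = 123.39 − 121.72 = 1.67 g

1.67 g


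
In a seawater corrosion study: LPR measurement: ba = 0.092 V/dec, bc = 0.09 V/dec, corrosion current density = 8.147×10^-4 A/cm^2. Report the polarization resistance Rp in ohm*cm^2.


Apply the Stern-Geary equation: Rp = ba*bc / (2.303*icorr*(ba+bc))
ba*bc = 0.092*0.09 = 0.00828
ba+bc = 0.182; 2.303*icorr*(ba+bc) = 2.303*8.147×10^-4*0.182 = 3.4147825×10^-4
Rp = 0.00828 / 3.4147825×10^-4 = 24.25 ohm*cm^2

24.25 ohm*cm^2


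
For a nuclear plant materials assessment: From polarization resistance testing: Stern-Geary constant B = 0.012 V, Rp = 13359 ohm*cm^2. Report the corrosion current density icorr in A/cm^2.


Apply the Stern-Geary relation: icorr = B / Rp
icorr = 0.012 / 13359 = 8.983×10^-7 A/cm^2

8.983×10^-7 A/cm^2


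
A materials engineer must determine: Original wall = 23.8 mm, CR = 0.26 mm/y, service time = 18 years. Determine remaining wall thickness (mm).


Remaining wall = original − CR × time
t = 23.8 − 0.26*18 = 23.8 − 4.68 = 19.12 mm

19.12 mm


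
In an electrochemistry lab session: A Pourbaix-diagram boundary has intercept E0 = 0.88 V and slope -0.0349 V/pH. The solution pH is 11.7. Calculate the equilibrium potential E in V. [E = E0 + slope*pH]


Apply the Pourbaix line equation: E = E0 + slope*pH
E = 0.88 + (-0.0349)*11.7 = 0.88 + (-0.40833) = 0.47167 V
Rounded to 3 decimal places: E = 0.472 V

0.472 V


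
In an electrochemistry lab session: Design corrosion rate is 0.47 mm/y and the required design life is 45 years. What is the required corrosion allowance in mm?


Corrosion allowance = CR × design life
CA = 0.47 * 45 = 21.15 mm

21.15 mm


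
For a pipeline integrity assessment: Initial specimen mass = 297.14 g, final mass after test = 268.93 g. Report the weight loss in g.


Weight loss = initial − final
WL = 297.14 − 268.93 = 28.21 g

28.21 g


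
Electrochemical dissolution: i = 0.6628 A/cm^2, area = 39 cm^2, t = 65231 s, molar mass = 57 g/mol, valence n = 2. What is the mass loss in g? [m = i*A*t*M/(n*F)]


Apply Faraday's law: m = i*A*t*M / (n*F)
Total charge passed Q = i*A*t = 0.6628*39*65231 = 1686169.1652 C
m = Q*M/(n*F) = 1686169.1652*57/(2*96485) = 498.0652 g

498.0652 g


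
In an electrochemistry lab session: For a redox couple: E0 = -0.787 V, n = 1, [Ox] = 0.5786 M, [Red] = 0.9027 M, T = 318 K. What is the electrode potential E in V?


Apply the Nernst equation: E = E0 + (RT/nF)*ln([Ox]/[Red])
Step 1: RT/nF = 8.314*318/(1*96485) = 0.02740169 V
Step 2: [Ox]/[Red] = 0.5786/0.9027 = 0.640966
Step 3: ln(0.640966) = -0.444779
Step 4: correction = 0.02740169 * -0.444779 = -0.012 V
E = -0.787 + -0.012 = -0.799 V

-0.799 V


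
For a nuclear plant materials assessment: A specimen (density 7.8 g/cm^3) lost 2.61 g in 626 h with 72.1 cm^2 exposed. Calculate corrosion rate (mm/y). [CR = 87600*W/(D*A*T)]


Apply the mm/y weight-loss relation: CR = 87600 * W / (D * A * T)
Numerator: 87600 * 2.61 = 228636.0
Denominator: 7.8 * 72.1 * 626 = 352049.88
CR = 228636.0 / 352049.88 = 0.6494 mm/y

0.6494 mm/y


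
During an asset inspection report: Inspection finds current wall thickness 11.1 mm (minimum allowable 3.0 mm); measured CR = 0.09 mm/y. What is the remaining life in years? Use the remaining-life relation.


Apply the remaining-life relation: RL = (t_current − t_min) / CR
RL = (11.1 − 3.0) / 0.09 = 8.1 / 0.09 = 90.0 years

90.0 years


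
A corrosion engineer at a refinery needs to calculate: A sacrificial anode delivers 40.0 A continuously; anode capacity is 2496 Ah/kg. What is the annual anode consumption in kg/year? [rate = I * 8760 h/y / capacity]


Annual consumption = current * hours per year / capacity
Rate = 40.0 * 8760 / 2496 = 140.4 kg/year

140.4 kg/year


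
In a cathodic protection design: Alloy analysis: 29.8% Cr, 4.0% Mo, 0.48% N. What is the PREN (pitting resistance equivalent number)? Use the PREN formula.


Apply the PREN formula: PREN = Cr + 3.3*Mo + 16*N
PREN = 29.8 + 3.3*4.0 + 16*0.48
PREN = 29.8 + 13.2 + 7.68 = 50.68

50.68


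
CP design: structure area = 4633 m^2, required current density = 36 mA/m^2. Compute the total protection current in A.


I = area * current density, then convert mA → A (÷1000)
I = 4633 * 36 / 1000 = 166.79 A

166.79 A


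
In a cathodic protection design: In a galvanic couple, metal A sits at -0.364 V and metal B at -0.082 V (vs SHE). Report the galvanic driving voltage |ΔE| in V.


Driving voltage is the absolute potential difference.
|ΔE| = |-0.364 − (-0.082)| = 0.282 V

0.282 V


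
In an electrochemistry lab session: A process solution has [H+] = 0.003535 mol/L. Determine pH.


pH = −log10[H+]
pH = −log10(0.003535) = 2.45

2.45


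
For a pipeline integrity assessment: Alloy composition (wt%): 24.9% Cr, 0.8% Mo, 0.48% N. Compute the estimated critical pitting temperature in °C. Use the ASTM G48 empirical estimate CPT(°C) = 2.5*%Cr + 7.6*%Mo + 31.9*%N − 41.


Apply the ASTM G48 empirical CPT estimate: CPT(°C) = 2.5*%Cr + 7.6*%Mo + 31.9*%N − 41
2.5*24.9 = 62.25; 7.6*0.8 = 6.08; 31.9*0.48 = 15.312
CPT = 62.25 + 6.08 + 15.312 − 41 = 42.642 °C
Rounded to 0.1 °C: CPT ≈ 42.6 °C

42.6 °C


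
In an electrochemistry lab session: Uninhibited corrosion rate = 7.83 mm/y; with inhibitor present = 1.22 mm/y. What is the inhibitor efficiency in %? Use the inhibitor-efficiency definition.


Apply the inhibitor-efficiency definition: IE = (CR_blank − CR_inh)/CR_blank × 100
IE = (7.83 − 1.22) / 7.83 × 100
IE = 6.61 / 7.83 × 100 = 84.4 %

84.4 %


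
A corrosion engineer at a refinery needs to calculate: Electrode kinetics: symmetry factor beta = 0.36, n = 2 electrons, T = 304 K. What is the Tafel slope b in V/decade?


Apply the Tafel slope relation: b = 2.303*R*T/(beta*n*F)
Numerator: 2.303 * 8.314 * 304 = 5820.73
Denominator: 0.36 * 2 * 96485 = 69469.2
b = 5820.73 / 69469.2 = 0.084 V/decade

0.084 V/decade


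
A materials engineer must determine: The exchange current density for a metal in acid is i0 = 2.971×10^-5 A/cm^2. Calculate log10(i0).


i0 = 2.971×10^-5 A/cm^2
log10(i0) = -4.527

-4.527


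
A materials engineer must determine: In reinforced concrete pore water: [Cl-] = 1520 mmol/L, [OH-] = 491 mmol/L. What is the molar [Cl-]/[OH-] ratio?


Threshold parameter = [Cl-] / [OH-] (molar basis; both in mmol/L, so units cancel)
Ratio = 1520 / 491 = 3.1

3.1


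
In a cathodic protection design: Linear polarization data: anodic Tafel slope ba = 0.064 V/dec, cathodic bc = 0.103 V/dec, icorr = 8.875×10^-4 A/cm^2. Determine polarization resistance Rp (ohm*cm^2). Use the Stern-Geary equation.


Apply the Stern-Geary equation: Rp = ba*bc / (2.303*icorr*(ba+bc))
ba*bc = 0.064*0.103 = 0.006592
ba+bc = 0.167; 2.303*icorr*(ba+bc) = 2.303*8.875×10^-4*0.167 = 3.4133339×10^-4
Rp = 0.006592 / 3.4133339×10^-4 = 19.3 ohm*cm^2

19.3 ohm*cm^2


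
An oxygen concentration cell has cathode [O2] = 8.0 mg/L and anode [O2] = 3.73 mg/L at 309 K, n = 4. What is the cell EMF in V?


Apply the Nernst concentration-cell relation: E = (RT/nF)*ln(C_cathode/C_anode)
RT/nF = 8.314*309/(4*96485) = 0.00665654 V
ln(8.0/3.73) = 0.76303
E = 0.00665654 * 0.76303 = 0.00508 V

0.00508 V


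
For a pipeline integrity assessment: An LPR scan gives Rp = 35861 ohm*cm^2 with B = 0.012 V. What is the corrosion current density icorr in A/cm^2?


Apply the Stern-Geary relation: icorr = B / Rp
icorr = 0.012 / 35861 = 3.346×10^-7 A/cm^2

3.346×10^-7 A/cm^2


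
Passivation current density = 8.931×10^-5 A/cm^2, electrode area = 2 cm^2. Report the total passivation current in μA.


I = i_pass * A, then convert A → μA (×10^6)
I = 8.931×10^-5 * 2 * 10^6 = 178.62 μA

178.62 μA


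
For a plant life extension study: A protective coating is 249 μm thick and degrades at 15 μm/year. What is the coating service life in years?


Service life = thickness / degradation rate
Life = 249 / 15 = 16.6 years

16.6 years


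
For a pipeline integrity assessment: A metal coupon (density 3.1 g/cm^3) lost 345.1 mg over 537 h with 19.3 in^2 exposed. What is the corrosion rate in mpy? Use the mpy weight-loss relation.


Apply the mpy weight-loss relation: CR = 534 * W / (D * A * T)
Numerator: 534 * 345.1 = 184283.4
Denominator: 3.1 * 19.3 * 537 = 32128.71
CR = 184283.4 / 32128.71 = 5.73579 mpy

5.73579 mpy


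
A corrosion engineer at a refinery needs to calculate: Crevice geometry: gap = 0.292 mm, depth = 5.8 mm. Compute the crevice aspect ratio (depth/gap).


Aspect ratio = depth / gap
Ratio = 5.8 / 0.292 = 19.9

19.9


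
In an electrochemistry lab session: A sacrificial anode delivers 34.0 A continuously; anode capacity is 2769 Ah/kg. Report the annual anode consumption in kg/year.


Annual consumption = current * hours per year / capacity
Rate = 34.0 * 8760 / 2769 = 107.6 kg/year

107.6 kg/year


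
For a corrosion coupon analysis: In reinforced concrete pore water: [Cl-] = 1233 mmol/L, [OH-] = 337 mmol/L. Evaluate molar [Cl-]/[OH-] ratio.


Threshold parameter = [Cl-] / [OH-] (molar basis; both in mmol/L, so units cancel)
Ratio = 1233 / 337 = 3.66

3.66


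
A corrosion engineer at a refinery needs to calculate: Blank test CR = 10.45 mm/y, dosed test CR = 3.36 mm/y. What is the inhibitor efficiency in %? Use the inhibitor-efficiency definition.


Apply the inhibitor-efficiency definition: IE = (CR_blank − CR_inh)/CR_blank × 100
IE = (10.45 − 3.36) / 10.45 × 100
IE = 7.09 / 10.45 × 100 = 67.8 %

67.8 %


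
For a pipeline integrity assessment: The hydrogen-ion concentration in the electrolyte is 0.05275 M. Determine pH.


pH = −log10[H+]
pH = −log10(0.05275) = 1.28

1.28


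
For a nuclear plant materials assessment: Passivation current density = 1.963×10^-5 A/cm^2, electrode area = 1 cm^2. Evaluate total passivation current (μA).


I = i_pass * A, then convert A → μA (×10^6)
I = 1.963×10^-5 * 1 * 10^6 = 19.63 μA

19.63 μA


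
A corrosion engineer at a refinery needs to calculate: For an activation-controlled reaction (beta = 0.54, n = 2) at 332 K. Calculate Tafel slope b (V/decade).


Apply the Tafel slope relation: b = 2.303*R*T/(beta*n*F)
Numerator: 2.303 * 8.314 * 332 = 6356.85
Denominator: 0.54 * 2 * 96485 = 104203.8
b = 6356.85 / 104203.8 = 0.061 V/decade

0.061 V/decade


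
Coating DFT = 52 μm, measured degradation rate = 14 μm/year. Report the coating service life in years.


Service life = thickness / degradation rate
Life = 52 / 14 = 3.7 years

3.7 years


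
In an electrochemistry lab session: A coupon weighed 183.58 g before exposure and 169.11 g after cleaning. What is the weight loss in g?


Weight loss = initial − final
WL = 183.58 − 169.11 = 14.47 g

14.47 g


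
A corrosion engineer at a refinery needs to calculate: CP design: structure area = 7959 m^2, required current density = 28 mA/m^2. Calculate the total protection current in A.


I = area * current density, then convert mA → A (÷1000)
I = 7959 * 28 / 1000 = 222.85 A

222.85 A


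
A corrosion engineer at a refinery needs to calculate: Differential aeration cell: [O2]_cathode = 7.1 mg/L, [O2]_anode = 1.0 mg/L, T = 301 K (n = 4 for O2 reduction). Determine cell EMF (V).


Apply the Nernst concentration-cell relation: E = (RT/nF)*ln(C_cathode/C_anode)
RT/nF = 8.314*301/(4*96485) = 0.0064842 V
ln(7.1/1.0) = 1.96009
E = 0.0064842 * 1.96009 = 0.01271 V

0.01271 V


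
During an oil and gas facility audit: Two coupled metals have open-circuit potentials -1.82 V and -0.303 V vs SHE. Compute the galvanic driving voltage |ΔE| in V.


Driving voltage is the absolute potential difference.
|ΔE| = |-1.82 − (-0.303)| = 1.517 V

1.517 V


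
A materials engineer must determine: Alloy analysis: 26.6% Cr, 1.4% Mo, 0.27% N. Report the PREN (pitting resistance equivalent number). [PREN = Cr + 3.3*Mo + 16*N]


Apply the PREN formula: PREN = Cr + 3.3*Mo + 16*N
PREN = 26.6 + 3.3*1.4 + 16*0.27
PREN = 26.6 + 4.62 + 4.32 = 35.54

35.54


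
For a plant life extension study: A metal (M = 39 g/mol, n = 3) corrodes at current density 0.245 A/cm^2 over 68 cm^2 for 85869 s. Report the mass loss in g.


Apply Faraday's law: m = i*A*t*M / (n*F)
Total charge passed Q = i*A*t = 0.245*68*85869 = 1430577.54 C
m = Q*M/(n*F) = 1430577.54*39/(3*96485) = 192.75 g

192.75 g


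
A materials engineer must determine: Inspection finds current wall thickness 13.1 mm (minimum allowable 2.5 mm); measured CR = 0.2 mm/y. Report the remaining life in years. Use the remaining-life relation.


Apply the remaining-life relation: RL = (t_current − t_min) / CR
RL = (13.1 − 2.5) / 0.2 = 10.6 / 0.2 = 53.0 years

53.0 years


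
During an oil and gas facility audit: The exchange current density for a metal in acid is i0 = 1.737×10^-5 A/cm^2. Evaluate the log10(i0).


i0 = 1.737×10^-5 A/cm^2
log10(i0) = -4.76

-4.76


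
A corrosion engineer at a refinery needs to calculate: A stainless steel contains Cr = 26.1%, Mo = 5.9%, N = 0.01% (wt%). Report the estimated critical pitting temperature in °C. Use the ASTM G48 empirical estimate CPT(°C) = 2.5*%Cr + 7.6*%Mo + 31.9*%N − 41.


Apply the ASTM G48 empirical CPT estimate: CPT(°C) = 2.5*%Cr + 7.6*%Mo + 31.9*%N − 41
2.5*26.1 = 65.25; 7.6*5.9 = 44.84; 31.9*0.01 = 0.319
CPT = 65.25 + 44.84 + 0.319 − 41 = 69.409 °C
Rounded to 0.1 °C: CPT ≈ 69.4 °C

69.4 °C


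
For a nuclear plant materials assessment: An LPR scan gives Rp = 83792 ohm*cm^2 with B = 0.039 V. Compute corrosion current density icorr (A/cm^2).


Apply the Stern-Geary relation: icorr = B / Rp
icorr = 0.039 / 83792 = 4.654×10^-7 A/cm^2

4.654×10^-7 A/cm^2


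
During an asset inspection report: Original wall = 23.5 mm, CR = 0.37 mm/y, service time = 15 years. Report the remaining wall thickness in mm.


Remaining wall = original − CR × time
t = 23.5 − 0.37*15 = 23.5 − 5.55 = 17.95 mm

17.95 mm


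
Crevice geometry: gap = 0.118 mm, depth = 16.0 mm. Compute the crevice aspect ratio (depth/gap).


Aspect ratio = depth / gap
Ratio = 16.0 / 0.118 = 135.6

135.6


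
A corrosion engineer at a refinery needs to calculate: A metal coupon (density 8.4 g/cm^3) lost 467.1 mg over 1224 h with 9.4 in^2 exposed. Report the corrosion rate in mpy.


Apply the mpy weight-loss relation: CR = 534 * W / (D * A * T)
Numerator: 534 * 467.1 = 249431.4
Denominator: 8.4 * 9.4 * 1224 = 96647.04
CR = 249431.4 / 96647.04 = 2.581 mpy

2.581 mpy


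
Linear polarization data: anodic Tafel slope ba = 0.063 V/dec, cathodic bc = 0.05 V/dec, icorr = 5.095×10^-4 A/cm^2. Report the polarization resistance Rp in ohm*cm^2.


Apply the Stern-Geary equation: Rp = ba*bc / (2.303*icorr*(ba+bc))
ba*bc = 0.063*0.05 = 0.00315
ba+bc = 0.113; 2.303*icorr*(ba+bc) = 2.303*5.095×10^-4*0.113 = 1.3259177×10^-4
Rp = 0.00315 / 1.3259177×10^-4 = 23.8 ohm*cm^2

23.8 ohm*cm^2


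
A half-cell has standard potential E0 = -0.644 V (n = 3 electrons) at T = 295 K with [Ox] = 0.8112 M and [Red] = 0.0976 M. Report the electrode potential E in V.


Apply the Nernst equation: E = E0 + (RT/nF)*ln([Ox]/[Red])
Step 1: RT/nF = 8.314*295/(3*96485) = 0.00847327 V
Step 2: [Ox]/[Red] = 0.8112/0.0976 = 8.311475
Step 3: ln(8.311475) = 2.117637
Step 4: correction = 0.00847327 * 2.117637 = 0.0179 V
E = -0.644 + 0.0179 = -0.6261 V

-0.6261 V


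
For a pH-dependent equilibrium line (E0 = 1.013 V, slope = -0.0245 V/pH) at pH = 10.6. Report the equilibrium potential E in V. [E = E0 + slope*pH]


Apply the Pourbaix line equation: E = E0 + slope*pH
E = 1.013 + (-0.0245)*10.6 = 1.013 + (-0.2597) = 0.7533 V
Rounded to 3 decimal places: E = 0.753 V

0.753 V


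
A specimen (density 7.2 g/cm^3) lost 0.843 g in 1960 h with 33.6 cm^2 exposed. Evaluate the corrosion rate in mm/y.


Apply the mm/y weight-loss relation: CR = 87600 * W / (D * A * T)
Numerator: 87600 * 0.843 = 73846.8
Denominator: 7.2 * 33.6 * 1960 = 474163.2
CR = 73846.8 / 474163.2 = 0.155741 mm/y

0.155741 mm/y


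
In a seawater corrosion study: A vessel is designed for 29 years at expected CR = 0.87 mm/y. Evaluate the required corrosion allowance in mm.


Corrosion allowance = CR × design life
CA = 0.87 * 29 = 25.23 mm

25.23 mm


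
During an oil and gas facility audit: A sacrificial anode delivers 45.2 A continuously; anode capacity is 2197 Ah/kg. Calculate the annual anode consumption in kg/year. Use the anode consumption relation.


Annual consumption = current * hours per year / capacity
Rate = 45.2 * 8760 / 2197 = 180.2 kg/year

180.2 kg/year


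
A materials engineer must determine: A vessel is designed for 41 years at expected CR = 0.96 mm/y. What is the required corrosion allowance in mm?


Corrosion allowance = CR × design life
CA = 0.96 * 41 = 39.36 mm

39.36 mm


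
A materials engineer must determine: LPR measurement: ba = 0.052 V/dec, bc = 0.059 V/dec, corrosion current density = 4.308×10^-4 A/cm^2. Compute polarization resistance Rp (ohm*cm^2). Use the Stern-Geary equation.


Apply the Stern-Geary equation: Rp = ba*bc / (2.303*icorr*(ba+bc))
ba*bc = 0.052*0.059 = 0.003068
ba+bc = 0.111; 2.303*icorr*(ba+bc) = 2.303*4.308×10^-4*0.111 = 1.101267×10^-4
Rp = 0.003068 / 1.101267×10^-4 = 27.86 ohm*cm^2

27.86 ohm*cm^2


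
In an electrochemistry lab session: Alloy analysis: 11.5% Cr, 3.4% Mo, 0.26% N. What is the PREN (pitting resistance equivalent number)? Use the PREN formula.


Apply the PREN formula: PREN = Cr + 3.3*Mo + 16*N
PREN = 11.5 + 3.3*3.4 + 16*0.26
PREN = 11.5 + 11.22 + 4.16 = 26.88

26.88


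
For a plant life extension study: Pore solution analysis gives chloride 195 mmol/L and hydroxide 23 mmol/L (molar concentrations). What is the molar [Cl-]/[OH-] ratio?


Threshold parameter = [Cl-] / [OH-] (molar basis; both in mmol/L, so units cancel)
Ratio = 195 / 23 = 8.48

8.48


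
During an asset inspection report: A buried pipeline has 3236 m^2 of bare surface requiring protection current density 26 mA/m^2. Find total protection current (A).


I = area * current density, then convert mA → A (÷1000)
I = 3236 * 26 / 1000 = 84.14 A

84.14 A


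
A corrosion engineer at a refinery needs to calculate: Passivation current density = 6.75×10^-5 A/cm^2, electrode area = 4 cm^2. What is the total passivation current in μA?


I = i_pass * A, then convert A → μA (×10^6)
I = 6.75×10^-5 * 4 * 10^6 = 270.0 μA

270.0 μA
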